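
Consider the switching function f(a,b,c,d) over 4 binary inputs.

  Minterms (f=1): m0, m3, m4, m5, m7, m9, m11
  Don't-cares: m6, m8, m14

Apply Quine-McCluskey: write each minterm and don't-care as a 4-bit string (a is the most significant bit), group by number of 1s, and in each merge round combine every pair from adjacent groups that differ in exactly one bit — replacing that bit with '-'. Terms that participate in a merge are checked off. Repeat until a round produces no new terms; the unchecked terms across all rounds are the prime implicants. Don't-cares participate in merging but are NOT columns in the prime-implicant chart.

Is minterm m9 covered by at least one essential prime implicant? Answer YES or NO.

size-2^0 implicants → 0000(✓)  0011(✓)  0100(✓)  0101(✓)  0110(✓)  0111(✓)  1000(✓)  1001(✓)  1011(✓)  1110(✓)
size-2^1 implicants → -000  -011  -110  0-00  0-11  01-0(✓)  01-1(✓)  010-(✓)  011-(✓)  10-1  100-
size-2^2 implicants → 01--
Unchecked terms (primes): -000, -011, -110, 0-00, 0-11, 01--, 10-1, 100-
Minterm coverage:
  m0 ⊆ -000,0-00
  m3 ⊆ -011,0-11
  m4 ⊆ 0-00,01--
  m5 ⊆ 01-- [E]
  m7 ⊆ 0-11,01--
  m9 ⊆ 10-1,100-
  m11 ⊆ -011,10-1
E = {01--}

NO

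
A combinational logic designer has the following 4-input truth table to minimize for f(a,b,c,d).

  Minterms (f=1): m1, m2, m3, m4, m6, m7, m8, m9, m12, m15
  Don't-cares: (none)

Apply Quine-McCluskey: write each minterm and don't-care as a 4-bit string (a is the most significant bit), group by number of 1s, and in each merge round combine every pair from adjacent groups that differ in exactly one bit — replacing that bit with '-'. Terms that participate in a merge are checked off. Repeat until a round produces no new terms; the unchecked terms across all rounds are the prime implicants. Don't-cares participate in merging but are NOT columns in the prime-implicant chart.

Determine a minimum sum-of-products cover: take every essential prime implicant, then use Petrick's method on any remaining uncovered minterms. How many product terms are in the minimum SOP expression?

5

[col 0] 0001*, 0010*, 0011*, 0100*, 0110*, 0111*, 1000*, 1001*, 1100*, 1111*
[col 1] -001, -100, -111, 0-10*, 0-11*, 00-1, 001-*, 01-0, 011-*, 1-00, 100-
[col 2] 0-1-
Prime implicants: -001, -100, -111, 0-1-, 00-1, 01-0, 1-00, 100-
PI chart (minterm → PIs covering it):
  1 | -001,00-1
  2 | 0-1-  (sole → essential)
  3 | 0-1-,00-1
  4 | -100,01-0
  6 | 0-1-,01-0
  7 | -111,0-1-
  8 | 1-00,100-
  9 | -001,100-
  12 | -100,1-00
  15 | -111  (sole → essential)
Essential prime implicants: -111, 0-1-
Petrick residual → -001, -100, 1-00
Minimum SOP uses 5 PIs: b'c'd + bc'd' + bcd + a'c + ac'd'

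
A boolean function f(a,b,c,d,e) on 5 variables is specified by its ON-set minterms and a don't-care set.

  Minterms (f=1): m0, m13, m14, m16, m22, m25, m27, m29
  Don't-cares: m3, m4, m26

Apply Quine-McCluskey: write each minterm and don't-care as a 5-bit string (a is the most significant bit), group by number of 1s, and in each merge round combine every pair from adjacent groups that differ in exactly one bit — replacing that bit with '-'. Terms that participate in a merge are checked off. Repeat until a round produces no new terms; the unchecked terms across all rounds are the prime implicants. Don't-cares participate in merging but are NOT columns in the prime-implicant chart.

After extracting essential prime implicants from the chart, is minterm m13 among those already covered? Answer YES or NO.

YES

Round 0: 00000✓ 00011 00100✓ 01101✓ 01110 10000✓ 10110 11001✓ 11010✓ 11011✓ 11101✓
Round 1: -0000 -1101 00-00 11-01 110-1 1101-
PIs = {-0000, -1101, 00-00, 00011, 01110, 10110, 11-01, 110-1, 1101-}
Coverage chart:
  m0: -0000,00-00
  m13: -1101 ←essential
  m14: 01110 ←essential
  m16: -0000 ←essential
  m22: 10110 ←essential
  m25: 11-01,110-1
  m27: 110-1,1101-
  m29: -1101,11-01
Essential: -0000, -1101, 01110, 10110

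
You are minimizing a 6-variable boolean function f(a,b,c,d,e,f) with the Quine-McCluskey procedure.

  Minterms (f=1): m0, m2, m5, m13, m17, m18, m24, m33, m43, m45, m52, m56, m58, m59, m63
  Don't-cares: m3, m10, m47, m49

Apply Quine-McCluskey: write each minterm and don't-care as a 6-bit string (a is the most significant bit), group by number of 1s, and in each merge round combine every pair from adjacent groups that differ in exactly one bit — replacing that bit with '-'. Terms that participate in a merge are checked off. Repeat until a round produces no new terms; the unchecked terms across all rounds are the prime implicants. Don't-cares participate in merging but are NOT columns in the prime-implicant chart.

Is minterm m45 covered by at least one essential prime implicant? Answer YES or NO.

size-2^0 implicants → 000000(✓)  000010(✓)  000011(✓)  000101(✓)  001010(✓)  001101(✓)  010001(✓)  010010(✓)  011000(✓)  100001(✓)  101011(✓)  101101(✓)  101111(✓)  110001(✓)  110100  111000(✓)  111010(✓)  111011(✓)  111111(✓)
size-2^1 implicants → -01101  -10001  -11000  0-0010  00-010  00-101  0000-0  00001-  1-0001  1-1011(✓)  1-1111(✓)  101-11(✓)  1011-1  111-11(✓)  1110-0  11101-
size-2^2 implicants → 1-1-11
Unchecked terms (primes): -01101, -10001, -11000, 0-0010, 00-010, 00-101, 0000-0, 00001-, 1-0001, 1-1-11, 1011-1, 110100, 1110-0, 11101-
Minterm coverage:
  m0 ⊆ 0000-0 [E]
  m2 ⊆ 0-0010,00-010,0000-0,00001-
  m5 ⊆ 00-101 [E]
  m13 ⊆ -01101,00-101
  m17 ⊆ -10001 [E]
  m18 ⊆ 0-0010 [E]
  m24 ⊆ -11000 [E]
  m33 ⊆ 1-0001 [E]
  m43 ⊆ 1-1-11 [E]
  m45 ⊆ -01101,1011-1
  m52 ⊆ 110100 [E]
  m56 ⊆ -11000,1110-0
  m58 ⊆ 1110-0,11101-
  m59 ⊆ 1-1-11,11101-
  m63 ⊆ 1-1-11 [E]
E = {-10001, -11000, 0-0010, 00-101, 0000-0, 1-0001, 1-1-11, 110100}

NO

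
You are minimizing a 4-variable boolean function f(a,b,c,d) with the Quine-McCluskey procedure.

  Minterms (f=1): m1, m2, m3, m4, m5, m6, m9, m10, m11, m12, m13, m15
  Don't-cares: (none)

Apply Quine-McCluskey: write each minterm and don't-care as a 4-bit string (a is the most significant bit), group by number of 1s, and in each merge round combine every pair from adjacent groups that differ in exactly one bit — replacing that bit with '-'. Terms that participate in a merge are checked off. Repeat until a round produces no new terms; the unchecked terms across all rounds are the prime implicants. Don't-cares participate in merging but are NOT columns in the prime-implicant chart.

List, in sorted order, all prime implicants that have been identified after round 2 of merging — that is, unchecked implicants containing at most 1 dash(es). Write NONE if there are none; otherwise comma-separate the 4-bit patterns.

0-10, 01-0

Round 0: 0001✓ 0010✓ 0011✓ 0100✓ 0101✓ 0110✓ 1001✓ 1010✓ 1011✓ 1100✓ 1101✓ 1111✓
Round 1: -001✓ -010✓ -011✓ -100✓ -101✓ 0-01✓ 0-10 00-1✓ 001-✓ 01-0 010-✓ 1-01✓ 1-11✓ 10-1✓ 101-✓ 11-1✓ 110-✓
Round 2: --01 -0-1 -01- -10- 1--1
PIs = {--01, -0-1, -01-, -10-, 0-10, 01-0, 1--1}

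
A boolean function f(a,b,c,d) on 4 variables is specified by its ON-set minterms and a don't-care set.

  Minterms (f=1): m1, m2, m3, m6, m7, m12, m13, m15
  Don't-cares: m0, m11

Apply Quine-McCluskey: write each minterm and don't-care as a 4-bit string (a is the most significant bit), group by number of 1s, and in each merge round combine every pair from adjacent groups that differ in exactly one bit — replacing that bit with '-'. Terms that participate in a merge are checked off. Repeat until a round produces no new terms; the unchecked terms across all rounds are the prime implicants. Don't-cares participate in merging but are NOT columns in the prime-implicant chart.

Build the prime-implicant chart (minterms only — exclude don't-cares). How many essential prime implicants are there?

3

Round 0: 0000✓ 0001✓ 0010✓ 0011✓ 0110✓ 0111✓ 1011✓ 1100✓ 1101✓ 1111✓
Round 1: -011✓ -111✓ 0-10✓ 0-11✓ 00-0✓ 00-1✓ 000-✓ 001-✓ 011-✓ 1-11✓ 11-1 110-
Round 2: --11 0-1- 00--
PIs = {--11, 0-1-, 00--, 11-1, 110-}
Coverage chart:
  m1: 00-- ←essential
  m2: 0-1-,00--
  m3: --11,0-1-,00--
  m6: 0-1- ←essential
  m7: --11,0-1-
  m12: 110- ←essential
  m13: 11-1,110-
  m15: --11,11-1
Essential: 0-1-, 00--, 110-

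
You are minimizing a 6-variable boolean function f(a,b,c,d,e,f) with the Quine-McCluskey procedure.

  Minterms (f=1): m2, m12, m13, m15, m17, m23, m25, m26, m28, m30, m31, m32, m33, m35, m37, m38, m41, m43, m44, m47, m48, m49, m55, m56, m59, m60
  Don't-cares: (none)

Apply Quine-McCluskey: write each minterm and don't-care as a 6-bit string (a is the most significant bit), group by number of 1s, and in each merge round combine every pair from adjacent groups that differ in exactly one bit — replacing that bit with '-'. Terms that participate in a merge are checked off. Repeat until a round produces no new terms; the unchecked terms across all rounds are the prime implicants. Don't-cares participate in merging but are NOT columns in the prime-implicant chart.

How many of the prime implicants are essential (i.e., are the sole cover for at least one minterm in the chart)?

size-2^0 implicants → 000010  001100(✓)  001101(✓)  001111(✓)  010001(✓)  010111(✓)  011001(✓)  011010(✓)  011100(✓)  011110(✓)  011111(✓)  100000(✓)  100001(✓)  100011(✓)  100101(✓)  100110  101001(✓)  101011(✓)  101100(✓)  101111(✓)  110000(✓)  110001(✓)  110111(✓)  111000(✓)  111011(✓)  111100(✓)
size-2^1 implicants → -01100(✓)  -01111  -10001  -10111  -11100(✓)  0-1100(✓)  0-1111  0011-1  00110-  01-001  01-111  011-10  0111-0  01111-  1-0000(✓)  1-0001(✓)  1-1011  1-1100(✓)  10-001(✓)  10-011(✓)  100-01  1000-1(✓)  10000-(✓)  101-11  1010-1(✓)  11-000  11000-(✓)  111-00
size-2^2 implicants → --1100  1-000-  10-0-1
Unchecked terms (primes): --1100, -01111, -10001, -10111, 0-1111, 000010, 0011-1, 00110-, 01-001, 01-111, 011-10, 0111-0, 01111-, 1-000-, 1-1011, 10-0-1, 100-01, 100110, 101-11, 11-000, 111-00
Minterm coverage:
  m2 ⊆ 000010 [E]
  m12 ⊆ --1100,00110-
  m13 ⊆ 0011-1,00110-
  m15 ⊆ -01111,0-1111,0011-1
  m17 ⊆ -10001,01-001
  m23 ⊆ -10111,01-111
  m25 ⊆ 01-001 [E]
  m26 ⊆ 011-10 [E]
  m28 ⊆ --1100,0111-0
  m30 ⊆ 011-10,0111-0,01111-
  m31 ⊆ 0-1111,01-111,01111-
  m32 ⊆ 1-000- [E]
  m33 ⊆ 1-000-,10-0-1,100-01
  m35 ⊆ 10-0-1 [E]
  m37 ⊆ 100-01 [E]
  m38 ⊆ 100110 [E]
  m41 ⊆ 10-0-1 [E]
  m43 ⊆ 1-1011,10-0-1,101-11
  m44 ⊆ --1100 [E]
  m47 ⊆ -01111,101-11
  m48 ⊆ 1-000-,11-000
  m49 ⊆ -10001,1-000-
  m55 ⊆ -10111 [E]
  m56 ⊆ 11-000,111-00
  m59 ⊆ 1-1011 [E]
  m60 ⊆ --1100,111-00
E = {--1100, -10111, 000010, 01-001, 011-10, 1-000-, 1-1011, 10-0-1, 100-01, 100110}

10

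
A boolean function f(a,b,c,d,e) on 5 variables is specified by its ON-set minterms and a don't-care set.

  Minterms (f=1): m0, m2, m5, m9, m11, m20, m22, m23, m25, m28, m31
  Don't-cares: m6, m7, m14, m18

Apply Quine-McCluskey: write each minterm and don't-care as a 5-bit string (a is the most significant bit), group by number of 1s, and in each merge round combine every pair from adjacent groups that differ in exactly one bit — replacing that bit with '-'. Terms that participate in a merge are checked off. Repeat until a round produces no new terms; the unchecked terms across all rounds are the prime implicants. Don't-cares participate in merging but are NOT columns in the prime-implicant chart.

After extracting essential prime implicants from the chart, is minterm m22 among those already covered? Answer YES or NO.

NO

[col 0] 00000*, 00010*, 00101*, 00110*, 00111*, 01001*, 01011*, 01110*, 10010*, 10100*, 10110*, 10111*, 11001*, 11100*, 11111*
[col 1] -0010*, -0110*, -0111*, -1001, 0-110, 00-10*, 000-0, 001-1, 0011-*, 010-1, 1-100, 1-111, 10-10*, 101-0, 1011-*
[col 2] -0-10, -011-
Prime implicants: -0-10, -011-, -1001, 0-110, 000-0, 001-1, 010-1, 1-100, 1-111, 101-0
PI chart (minterm → PIs covering it):
  0 | 000-0  (sole → essential)
  2 | -0-10,000-0
  5 | 001-1  (sole → essential)
  9 | -1001,010-1
  11 | 010-1  (sole → essential)
  20 | 1-100,101-0
  22 | -0-10,-011-,101-0
  23 | -011-,1-111
  25 | -1001  (sole → essential)
  28 | 1-100  (sole → essential)
  31 | 1-111  (sole → essential)
Essential prime implicants: -1001, 000-0, 001-1, 010-1, 1-100, 1-111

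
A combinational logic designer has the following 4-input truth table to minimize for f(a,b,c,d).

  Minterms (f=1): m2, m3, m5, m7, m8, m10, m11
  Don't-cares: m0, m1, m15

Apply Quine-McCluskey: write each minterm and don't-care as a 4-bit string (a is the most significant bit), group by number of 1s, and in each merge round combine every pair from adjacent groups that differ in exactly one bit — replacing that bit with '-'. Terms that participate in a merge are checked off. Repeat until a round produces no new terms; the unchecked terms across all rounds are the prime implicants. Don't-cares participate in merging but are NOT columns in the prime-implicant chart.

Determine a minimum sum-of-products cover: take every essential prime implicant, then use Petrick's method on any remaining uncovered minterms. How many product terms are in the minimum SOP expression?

3

Round 0: 0000✓ 0001✓ 0010✓ 0011✓ 0101✓ 0111✓ 1000✓ 1010✓ 1011✓ 1111✓
Round 1: -000✓ -010✓ -011✓ -111✓ 0-01✓ 0-11✓ 00-0✓ 00-1✓ 000-✓ 001-✓ 01-1✓ 1-11✓ 10-0✓ 101-✓
Round 2: --11 -0-0 -01- 0--1 00--
PIs = {--11, -0-0, -01-, 0--1, 00--}
Coverage chart:
  m2: -0-0,-01-,00--
  m3: --11,-01-,0--1,00--
  m5: 0--1 ←essential
  m7: --11,0--1
  m8: -0-0 ←essential
  m10: -0-0,-01-
  m11: --11,-01-
Essential: -0-0, 0--1
Petrick residual → --11
Min cover (3 terms): cd + b'd' + a'd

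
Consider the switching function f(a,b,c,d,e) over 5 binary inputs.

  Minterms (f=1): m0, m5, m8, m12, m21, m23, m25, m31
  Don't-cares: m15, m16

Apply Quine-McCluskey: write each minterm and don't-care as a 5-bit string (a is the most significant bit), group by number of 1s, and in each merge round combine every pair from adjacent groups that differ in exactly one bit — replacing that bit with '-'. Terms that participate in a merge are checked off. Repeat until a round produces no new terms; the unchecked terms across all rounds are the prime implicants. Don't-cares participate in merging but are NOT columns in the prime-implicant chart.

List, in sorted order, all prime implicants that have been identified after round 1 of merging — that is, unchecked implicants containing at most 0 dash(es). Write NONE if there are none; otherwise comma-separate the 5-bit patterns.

11001

Round 0: 00000✓ 00101✓ 01000✓ 01100✓ 01111✓ 10000✓ 10101✓ 10111✓ 11001 11111✓
Round 1: -0000 -0101 -1111 0-000 01-00 1-111 101-1
PIs = {-0000, -0101, -1111, 0-000, 01-00, 1-111, 101-1, 11001}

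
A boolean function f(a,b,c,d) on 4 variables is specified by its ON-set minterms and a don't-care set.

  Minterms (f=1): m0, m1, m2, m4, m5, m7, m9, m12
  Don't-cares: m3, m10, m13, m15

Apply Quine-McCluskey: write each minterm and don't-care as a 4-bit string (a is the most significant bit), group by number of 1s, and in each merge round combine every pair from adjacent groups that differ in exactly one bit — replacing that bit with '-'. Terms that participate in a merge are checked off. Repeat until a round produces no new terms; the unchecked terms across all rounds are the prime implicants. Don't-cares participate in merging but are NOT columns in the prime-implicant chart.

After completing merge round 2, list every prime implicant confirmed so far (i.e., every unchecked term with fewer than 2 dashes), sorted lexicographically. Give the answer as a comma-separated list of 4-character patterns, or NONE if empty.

size-2^0 implicants → 0000(✓)  0001(✓)  0010(✓)  0011(✓)  0100(✓)  0101(✓)  0111(✓)  1001(✓)  1010(✓)  1100(✓)  1101(✓)  1111(✓)
size-2^1 implicants → -001(✓)  -010  -100(✓)  -101(✓)  -111(✓)  0-00(✓)  0-01(✓)  0-11(✓)  00-0(✓)  00-1(✓)  000-(✓)  001-(✓)  01-1(✓)  010-(✓)  1-01(✓)  11-1(✓)  110-(✓)
size-2^2 implicants → --01  -1-1  -10-  0--1  0-0-  00--
Unchecked terms (primes): --01, -010, -1-1, -10-, 0--1, 0-0-, 00--

-010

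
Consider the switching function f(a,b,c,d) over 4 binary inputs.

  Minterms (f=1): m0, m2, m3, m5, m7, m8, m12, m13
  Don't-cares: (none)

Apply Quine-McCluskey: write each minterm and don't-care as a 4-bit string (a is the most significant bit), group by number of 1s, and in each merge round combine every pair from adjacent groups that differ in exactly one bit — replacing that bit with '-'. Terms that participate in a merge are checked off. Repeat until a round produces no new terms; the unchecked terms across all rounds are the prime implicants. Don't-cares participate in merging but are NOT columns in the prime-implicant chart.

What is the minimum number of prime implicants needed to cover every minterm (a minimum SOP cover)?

4

[col 0] 0000*, 0010*, 0011*, 0101*, 0111*, 1000*, 1100*, 1101*
[col 1] -000, -101, 0-11, 00-0, 001-, 01-1, 1-00, 110-
Prime implicants: -000, -101, 0-11, 00-0, 001-, 01-1, 1-00, 110-
PI chart (minterm → PIs covering it):
  0 | -000,00-0
  2 | 00-0,001-
  3 | 0-11,001-
  5 | -101,01-1
  7 | 0-11,01-1
  8 | -000,1-00
  12 | 1-00,110-
  13 | -101,110-
(no essential prime implicants)
Petrick residual → -000, 001-, 01-1, 110-
Minimum SOP uses 4 PIs: b'c'd' + a'b'c + a'bd + abc'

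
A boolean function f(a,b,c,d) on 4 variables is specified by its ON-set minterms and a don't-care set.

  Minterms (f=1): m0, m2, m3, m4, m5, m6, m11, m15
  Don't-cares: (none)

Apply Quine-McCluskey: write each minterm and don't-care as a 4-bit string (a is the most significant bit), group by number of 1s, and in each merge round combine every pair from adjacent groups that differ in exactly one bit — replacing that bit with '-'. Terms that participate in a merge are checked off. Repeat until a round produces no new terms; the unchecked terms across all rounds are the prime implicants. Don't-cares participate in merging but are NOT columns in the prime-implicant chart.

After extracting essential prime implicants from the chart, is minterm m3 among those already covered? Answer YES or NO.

[col 0] 0000*, 0010*, 0011*, 0100*, 0101*, 0110*, 1011*, 1111*
[col 1] -011, 0-00*, 0-10*, 00-0*, 001-, 01-0*, 010-, 1-11
[col 2] 0--0
Prime implicants: -011, 0--0, 001-, 010-, 1-11
PI chart (minterm → PIs covering it):
  0 | 0--0  (sole → essential)
  2 | 0--0,001-
  3 | -011,001-
  4 | 0--0,010-
  5 | 010-  (sole → essential)
  6 | 0--0  (sole → essential)
  11 | -011,1-11
  15 | 1-11  (sole → essential)
Essential prime implicants: 0--0, 010-, 1-11

NO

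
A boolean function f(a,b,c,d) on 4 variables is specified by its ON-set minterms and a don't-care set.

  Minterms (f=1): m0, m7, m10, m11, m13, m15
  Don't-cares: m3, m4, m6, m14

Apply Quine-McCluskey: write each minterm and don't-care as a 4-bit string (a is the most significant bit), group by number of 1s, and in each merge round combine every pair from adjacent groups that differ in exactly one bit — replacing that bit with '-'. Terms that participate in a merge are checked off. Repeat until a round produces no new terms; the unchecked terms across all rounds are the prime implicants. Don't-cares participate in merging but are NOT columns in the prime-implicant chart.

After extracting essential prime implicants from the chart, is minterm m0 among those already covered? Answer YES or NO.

YES

[col 0] 0000*, 0011*, 0100*, 0110*, 0111*, 1010*, 1011*, 1101*, 1110*, 1111*
[col 1] -011*, -110*, -111*, 0-00, 0-11*, 01-0, 011-*, 1-10*, 1-11*, 101-*, 11-1, 111-*
[col 2] --11, -11-, 1-1-
Prime implicants: --11, -11-, 0-00, 01-0, 1-1-, 11-1
PI chart (minterm → PIs covering it):
  0 | 0-00  (sole → essential)
  7 | --11,-11-
  10 | 1-1-  (sole → essential)
  11 | --11,1-1-
  13 | 11-1  (sole → essential)
  15 | --11,-11-,1-1-,11-1
Essential prime implicants: 0-00, 1-1-, 11-1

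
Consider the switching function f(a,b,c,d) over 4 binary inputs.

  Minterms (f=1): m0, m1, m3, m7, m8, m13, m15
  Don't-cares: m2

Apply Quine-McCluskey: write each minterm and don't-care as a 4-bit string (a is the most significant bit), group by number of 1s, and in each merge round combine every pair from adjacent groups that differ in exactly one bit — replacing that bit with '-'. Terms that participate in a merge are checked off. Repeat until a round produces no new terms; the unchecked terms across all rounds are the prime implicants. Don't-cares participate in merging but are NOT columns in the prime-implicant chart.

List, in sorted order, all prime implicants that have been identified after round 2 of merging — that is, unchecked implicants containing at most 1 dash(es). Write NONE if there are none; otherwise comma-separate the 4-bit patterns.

Round 0: 0000✓ 0001✓ 0010✓ 0011✓ 0111✓ 1000✓ 1101✓ 1111✓
Round 1: -000 -111 0-11 00-0✓ 00-1✓ 000-✓ 001-✓ 11-1
Round 2: 00--
PIs = {-000, -111, 0-11, 00--, 11-1}

-000, -111, 0-11, 11-1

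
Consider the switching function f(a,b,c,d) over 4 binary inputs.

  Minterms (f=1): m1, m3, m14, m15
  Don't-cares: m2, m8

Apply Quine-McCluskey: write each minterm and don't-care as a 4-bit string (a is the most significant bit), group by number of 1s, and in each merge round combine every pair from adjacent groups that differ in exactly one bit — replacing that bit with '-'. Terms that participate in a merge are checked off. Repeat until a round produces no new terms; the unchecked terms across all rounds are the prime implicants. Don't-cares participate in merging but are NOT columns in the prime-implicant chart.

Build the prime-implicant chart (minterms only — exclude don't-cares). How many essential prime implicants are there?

2

[col 0] 0001*, 0010*, 0011*, 1000, 1110*, 1111*
[col 1] 00-1, 001-, 111-
Prime implicants: 00-1, 001-, 1000, 111-
PI chart (minterm → PIs covering it):
  1 | 00-1  (sole → essential)
  3 | 00-1,001-
  14 | 111-  (sole → essential)
  15 | 111-  (sole → essential)
Essential prime implicants: 00-1, 111-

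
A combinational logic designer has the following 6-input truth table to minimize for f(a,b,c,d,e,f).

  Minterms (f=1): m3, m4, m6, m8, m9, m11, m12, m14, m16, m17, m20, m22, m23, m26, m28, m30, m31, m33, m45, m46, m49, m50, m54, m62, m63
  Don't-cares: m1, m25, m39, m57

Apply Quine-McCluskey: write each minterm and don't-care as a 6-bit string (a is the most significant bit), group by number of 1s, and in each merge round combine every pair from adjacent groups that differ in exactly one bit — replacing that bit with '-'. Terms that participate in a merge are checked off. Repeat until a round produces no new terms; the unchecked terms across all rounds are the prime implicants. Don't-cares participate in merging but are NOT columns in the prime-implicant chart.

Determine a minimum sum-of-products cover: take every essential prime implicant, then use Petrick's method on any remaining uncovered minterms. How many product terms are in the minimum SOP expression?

11

[col 0] 000001*, 000011*, 000100*, 000110*, 001000*, 001001*, 001011*, 001100*, 001110*, 010000*, 010001*, 010100*, 010110*, 010111*, 011001*, 011010*, 011100*, 011110*, 011111*, 100001*, 100111, 101101, 101110*, 110001*, 110010*, 110110*, 111001*, 111110*, 111111*
[col 1] -00001*, -01110*, -10001*, -10110*, -11001*, -11110*, -11111*, 0-0001*, 0-0100*, 0-0110*, 0-1001*, 0-1100*, 0-1110*, 00-001*, 00-011*, 00-100*, 00-110*, 0000-1*, 0001-0*, 001-00, 0010-1*, 00100-, 0011-0*, 01-001*, 01-100*, 01-110*, 01-111*, 010-00, 01000-, 0101-0*, 01011-*, 011-10, 0111-0*, 01111-*, 1-0001*, 1-1110*, 11-001*, 11-110*, 110-10, 11111-*
[col 2] --0001, --1110, -1-001, -1-110, -1111-, 0--001, 0--100*, 0--110*, 0-01-0*, 0-11-0*, 00-0-1, 00-1-0*, 01-1-0*, 01-11-
[col 3] 0--1-0
Prime implicants: --0001, --1110, -1-001, -1-110, -1111-, 0--001, 0--1-0, 00-0-1, 001-00, 00100-, 01-11-, 010-00, 01000-, 011-10, 100111, 101101, 110-10
PI chart (minterm → PIs covering it):
  3 | 00-0-1  (sole → essential)
  4 | 0--1-0  (sole → essential)
  6 | 0--1-0  (sole → essential)
  8 | 001-00,00100-
  9 | 0--001,00-0-1,00100-
  11 | 00-0-1  (sole → essential)
  12 | 0--1-0,001-00
  14 | --1110,0--1-0
  16 | 010-00,01000-
  17 | --0001,-1-001,0--001,01000-
  20 | 0--1-0,010-00
  22 | -1-110,0--1-0,01-11-
  23 | 01-11-  (sole → essential)
  26 | 011-10  (sole → essential)
  28 | 0--1-0  (sole → essential)
  30 | --1110,-1-110,-1111-,0--1-0,01-11-,011-10
  31 | -1111-,01-11-
  33 | --0001  (sole → essential)
  45 | 101101  (sole → essential)
  46 | --1110  (sole → essential)
  49 | --0001,-1-001
  50 | 110-10  (sole → essential)
  54 | -1-110,110-10
  62 | --1110,-1-110,-1111-
  63 | -1111-  (sole → essential)
Essential prime implicants: --0001, --1110, -1111-, 0--1-0, 00-0-1, 01-11-, 011-10, 101101, 110-10
Petrick residual → 001-00, 010-00
Minimum SOP uses 11 PIs: c'd'e'f + cdef' + bcde + a'df' + a'b'd'f + a'b'ce'f' + a'bde + a'bc'e'f' + a'bcef' + ab'cde'f + abc'ef'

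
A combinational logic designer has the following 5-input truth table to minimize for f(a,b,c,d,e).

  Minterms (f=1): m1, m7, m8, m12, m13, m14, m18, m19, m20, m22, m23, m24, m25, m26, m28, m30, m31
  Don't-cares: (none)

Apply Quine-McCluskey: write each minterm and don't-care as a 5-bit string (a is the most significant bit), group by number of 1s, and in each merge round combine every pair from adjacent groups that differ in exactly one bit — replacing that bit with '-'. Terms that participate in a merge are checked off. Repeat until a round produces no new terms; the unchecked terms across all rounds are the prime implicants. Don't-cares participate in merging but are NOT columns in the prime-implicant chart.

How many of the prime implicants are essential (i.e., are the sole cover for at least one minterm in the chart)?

9

[col 0] 00001, 00111*, 01000*, 01100*, 01101*, 01110*, 10010*, 10011*, 10100*, 10110*, 10111*, 11000*, 11001*, 11010*, 11100*, 11110*, 11111*
[col 1] -0111, -1000*, -1100*, -1110*, 01-00*, 011-0*, 0110-, 1-010*, 1-100*, 1-110*, 1-111*, 10-10*, 10-11*, 1001-*, 101-0*, 1011-*, 11-00*, 11-10*, 110-0*, 1100-, 111-0*, 1111-*
[col 2] -1-00, -11-0, 1--10, 1-1-0, 1-11-, 10-1-, 11--0
Prime implicants: -0111, -1-00, -11-0, 00001, 0110-, 1--10, 1-1-0, 1-11-, 10-1-, 11--0, 1100-
PI chart (minterm → PIs covering it):
  1 | 00001  (sole → essential)
  7 | -0111  (sole → essential)
  8 | -1-00  (sole → essential)
  12 | -1-00,-11-0,0110-
  13 | 0110-  (sole → essential)
  14 | -11-0  (sole → essential)
  18 | 1--10,10-1-
  19 | 10-1-  (sole → essential)
  20 | 1-1-0  (sole → essential)
  22 | 1--10,1-1-0,1-11-,10-1-
  23 | -0111,1-11-,10-1-
  24 | -1-00,11--0,1100-
  25 | 1100-  (sole → essential)
  26 | 1--10,11--0
  28 | -1-00,-11-0,1-1-0,11--0
  30 | -11-0,1--10,1-1-0,1-11-,11--0
  31 | 1-11-  (sole → essential)
Essential prime implicants: -0111, -1-00, -11-0, 00001, 0110-, 1-1-0, 1-11-, 10-1-, 1100-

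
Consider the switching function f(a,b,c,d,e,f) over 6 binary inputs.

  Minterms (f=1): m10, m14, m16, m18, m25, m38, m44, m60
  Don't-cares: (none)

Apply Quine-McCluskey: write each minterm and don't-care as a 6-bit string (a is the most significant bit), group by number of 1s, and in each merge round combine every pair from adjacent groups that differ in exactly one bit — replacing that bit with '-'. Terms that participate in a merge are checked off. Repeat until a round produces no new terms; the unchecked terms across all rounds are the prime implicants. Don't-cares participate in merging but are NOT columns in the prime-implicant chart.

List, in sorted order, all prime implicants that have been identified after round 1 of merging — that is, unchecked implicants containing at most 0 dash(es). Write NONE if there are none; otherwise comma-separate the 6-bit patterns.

011001, 100110

[col 0] 001010*, 001110*, 010000*, 010010*, 011001, 100110, 101100*, 111100*
[col 1] 001-10, 0100-0, 1-1100
Prime implicants: 001-10, 0100-0, 011001, 1-1100, 100110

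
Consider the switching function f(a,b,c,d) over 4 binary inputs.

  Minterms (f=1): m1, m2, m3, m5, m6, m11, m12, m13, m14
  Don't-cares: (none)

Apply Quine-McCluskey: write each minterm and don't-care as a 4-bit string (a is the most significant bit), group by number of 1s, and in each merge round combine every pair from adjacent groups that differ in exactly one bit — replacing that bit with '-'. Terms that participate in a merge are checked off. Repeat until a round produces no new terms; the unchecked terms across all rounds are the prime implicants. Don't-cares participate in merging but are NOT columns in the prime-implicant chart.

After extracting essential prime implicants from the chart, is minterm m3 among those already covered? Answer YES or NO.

YES

size-2^0 implicants → 0001(✓)  0010(✓)  0011(✓)  0101(✓)  0110(✓)  1011(✓)  1100(✓)  1101(✓)  1110(✓)
size-2^1 implicants → -011  -101  -110  0-01  0-10  00-1  001-  11-0  110-
Unchecked terms (primes): -011, -101, -110, 0-01, 0-10, 00-1, 001-, 11-0, 110-
Minterm coverage:
  m1 ⊆ 0-01,00-1
  m2 ⊆ 0-10,001-
  m3 ⊆ -011,00-1,001-
  m5 ⊆ -101,0-01
  m6 ⊆ -110,0-10
  m11 ⊆ -011 [E]
  m12 ⊆ 11-0,110-
  m13 ⊆ -101,110-
  m14 ⊆ -110,11-0
E = {-011}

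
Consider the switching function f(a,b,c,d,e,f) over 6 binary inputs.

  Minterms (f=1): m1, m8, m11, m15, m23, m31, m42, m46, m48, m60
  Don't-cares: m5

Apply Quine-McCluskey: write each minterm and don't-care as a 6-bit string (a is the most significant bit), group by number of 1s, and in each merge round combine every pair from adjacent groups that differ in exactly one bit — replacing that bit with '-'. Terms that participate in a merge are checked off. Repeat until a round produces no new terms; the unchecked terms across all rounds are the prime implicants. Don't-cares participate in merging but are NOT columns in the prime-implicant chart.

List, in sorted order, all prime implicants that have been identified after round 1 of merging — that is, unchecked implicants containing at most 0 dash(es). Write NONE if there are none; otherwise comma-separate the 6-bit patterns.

001000, 110000, 111100

size-2^0 implicants → 000001(✓)  000101(✓)  001000  001011(✓)  001111(✓)  010111(✓)  011111(✓)  101010(✓)  101110(✓)  110000  111100
size-2^1 implicants → 0-1111  000-01  001-11  01-111  101-10
Unchecked terms (primes): 0-1111, 000-01, 001-11, 001000, 01-111, 101-10, 110000, 111100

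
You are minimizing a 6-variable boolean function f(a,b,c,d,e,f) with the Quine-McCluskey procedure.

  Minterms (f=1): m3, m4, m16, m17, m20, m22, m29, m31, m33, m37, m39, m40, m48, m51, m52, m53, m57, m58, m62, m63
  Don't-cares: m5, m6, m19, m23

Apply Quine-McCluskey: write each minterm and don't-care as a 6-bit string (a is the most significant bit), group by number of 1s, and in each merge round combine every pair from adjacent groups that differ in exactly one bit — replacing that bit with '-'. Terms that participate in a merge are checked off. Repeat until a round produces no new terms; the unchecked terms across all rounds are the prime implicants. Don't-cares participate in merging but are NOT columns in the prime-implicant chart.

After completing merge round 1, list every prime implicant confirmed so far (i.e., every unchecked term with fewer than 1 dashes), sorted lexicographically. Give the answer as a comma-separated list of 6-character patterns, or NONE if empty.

Round 0: 000011✓ 000100✓ 000101✓ 000110✓ 010000✓ 010001✓ 010011✓ 010100✓ 010110✓ 010111✓ 011101✓ 011111✓ 100001✓ 100101✓ 100111✓ 101000 110000✓ 110011✓ 110100✓ 110101✓ 111001 111010✓ 111110✓ 111111✓
Round 1: -00101 -10000✓ -10011 -10100✓ -11111 0-0011 0-0100✓ 0-0110✓ 0001-0✓ 00010- 01-111 010-00✓ 010-11 0100-1 01000- 0101-0✓ 01011- 0111-1 1-0101 100-01 1001-1 110-00✓ 11010- 111-10 11111-
Round 2: -10-00 0-01-0
PIs = {-00101, -10-00, -10011, -11111, 0-0011, 0-01-0, 00010-, 01-111, 010-11, 0100-1, 01000-, 01011-, 0111-1, 1-0101, 100-01, 1001-1, 101000, 11010-, 111-10, 111001, 11111-}

101000, 111001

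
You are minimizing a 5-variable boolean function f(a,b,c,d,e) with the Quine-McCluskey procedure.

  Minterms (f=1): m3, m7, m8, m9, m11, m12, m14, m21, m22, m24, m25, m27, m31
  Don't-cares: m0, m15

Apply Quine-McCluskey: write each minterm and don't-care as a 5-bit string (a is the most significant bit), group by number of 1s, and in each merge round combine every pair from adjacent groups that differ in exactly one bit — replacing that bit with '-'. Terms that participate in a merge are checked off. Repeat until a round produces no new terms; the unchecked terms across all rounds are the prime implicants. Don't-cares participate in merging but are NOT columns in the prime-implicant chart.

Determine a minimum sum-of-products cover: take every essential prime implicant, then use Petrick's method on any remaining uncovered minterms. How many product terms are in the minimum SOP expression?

Round 0: 00000✓ 00011✓ 00111✓ 01000✓ 01001✓ 01011✓ 01100✓ 01110✓ 01111✓ 10101 10110 11000✓ 11001✓ 11011✓ 11111✓
Round 1: -1000✓ -1001✓ -1011✓ -1111✓ 0-000 0-011✓ 0-111✓ 00-11✓ 01-00 01-11✓ 010-1✓ 0100-✓ 011-0 0111- 11-11✓ 110-1✓ 1100-✓
Round 2: -1-11 -10-1 -100- 0--11
PIs = {-1-11, -10-1, -100-, 0--11, 0-000, 01-00, 011-0, 0111-, 10101, 10110}
Coverage chart:
  m3: 0--11 ←essential
  m7: 0--11 ←essential
  m8: -100-,0-000,01-00
  m9: -10-1,-100-
  m11: -1-11,-10-1,0--11
  m12: 01-00,011-0
  m14: 011-0,0111-
  m21: 10101 ←essential
  m22: 10110 ←essential
  m24: -100- ←essential
  m25: -10-1,-100-
  m27: -1-11,-10-1
  m31: -1-11 ←essential
Essential: -1-11, -100-, 0--11, 10101, 10110
Petrick residual → 011-0
Min cover (6 terms): bde + bc'd' + a'de + a'bce' + ab'cd'e + ab'cde'

6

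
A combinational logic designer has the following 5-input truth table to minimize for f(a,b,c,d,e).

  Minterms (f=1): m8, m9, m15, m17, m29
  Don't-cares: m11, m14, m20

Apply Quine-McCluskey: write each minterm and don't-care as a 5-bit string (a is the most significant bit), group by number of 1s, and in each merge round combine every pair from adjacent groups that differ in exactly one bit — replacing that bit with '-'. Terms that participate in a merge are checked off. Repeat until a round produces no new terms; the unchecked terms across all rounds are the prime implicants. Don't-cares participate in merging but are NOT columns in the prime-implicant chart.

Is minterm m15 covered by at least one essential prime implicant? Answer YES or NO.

size-2^0 implicants → 01000(✓)  01001(✓)  01011(✓)  01110(✓)  01111(✓)  10001  10100  11101
size-2^1 implicants → 01-11  010-1  0100-  0111-
Unchecked terms (primes): 01-11, 010-1, 0100-, 0111-, 10001, 10100, 11101
Minterm coverage:
  m8 ⊆ 0100- [E]
  m9 ⊆ 010-1,0100-
  m15 ⊆ 01-11,0111-
  m17 ⊆ 10001 [E]
  m29 ⊆ 11101 [E]
E = {0100-, 10001, 11101}

NO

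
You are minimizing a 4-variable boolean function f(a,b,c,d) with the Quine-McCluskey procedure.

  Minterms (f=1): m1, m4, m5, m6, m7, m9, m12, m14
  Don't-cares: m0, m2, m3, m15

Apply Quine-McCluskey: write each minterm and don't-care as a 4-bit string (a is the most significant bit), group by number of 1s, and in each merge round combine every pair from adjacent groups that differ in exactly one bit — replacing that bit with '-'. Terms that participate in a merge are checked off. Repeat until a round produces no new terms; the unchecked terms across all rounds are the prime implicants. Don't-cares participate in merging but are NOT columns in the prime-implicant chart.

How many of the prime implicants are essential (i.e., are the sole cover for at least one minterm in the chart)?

[col 0] 0000*, 0001*, 0010*, 0011*, 0100*, 0101*, 0110*, 0111*, 1001*, 1100*, 1110*, 1111*
[col 1] -001, -100*, -110*, -111*, 0-00*, 0-01*, 0-10*, 0-11*, 00-0*, 00-1*, 000-*, 001-*, 01-0*, 01-1*, 010-*, 011-*, 11-0*, 111-*
[col 2] -1-0, -11-, 0--0*, 0--1*, 0-0-*, 0-1-*, 00--*, 01--*
[col 3] 0---
Prime implicants: -001, -1-0, -11-, 0---
PI chart (minterm → PIs covering it):
  1 | -001,0---
  4 | -1-0,0---
  5 | 0---  (sole → essential)
  6 | -1-0,-11-,0---
  7 | -11-,0---
  9 | -001  (sole → essential)
  12 | -1-0  (sole → essential)
  14 | -1-0,-11-
Essential prime implicants: -001, -1-0, 0---

3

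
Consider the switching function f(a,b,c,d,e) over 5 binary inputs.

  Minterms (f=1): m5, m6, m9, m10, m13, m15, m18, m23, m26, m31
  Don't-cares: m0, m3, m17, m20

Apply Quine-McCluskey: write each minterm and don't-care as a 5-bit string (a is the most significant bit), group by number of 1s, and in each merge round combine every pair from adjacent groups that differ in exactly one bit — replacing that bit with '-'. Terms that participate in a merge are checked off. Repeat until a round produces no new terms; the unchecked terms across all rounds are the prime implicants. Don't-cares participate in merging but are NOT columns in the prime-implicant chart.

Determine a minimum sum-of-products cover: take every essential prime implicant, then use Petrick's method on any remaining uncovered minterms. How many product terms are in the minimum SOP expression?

7

[col 0] 00000, 00011, 00101*, 00110, 01001*, 01010*, 01101*, 01111*, 10001, 10010*, 10100, 10111*, 11010*, 11111*
[col 1] -1010, -1111, 0-101, 01-01, 011-1, 1-010, 1-111
Prime implicants: -1010, -1111, 0-101, 00000, 00011, 00110, 01-01, 011-1, 1-010, 1-111, 10001, 10100
PI chart (minterm → PIs covering it):
  5 | 0-101  (sole → essential)
  6 | 00110  (sole → essential)
  9 | 01-01  (sole → essential)
  10 | -1010  (sole → essential)
  13 | 0-101,01-01,011-1
  15 | -1111,011-1
  18 | 1-010  (sole → essential)
  23 | 1-111  (sole → essential)
  26 | -1010,1-010
  31 | -1111,1-111
Essential prime implicants: -1010, 0-101, 00110, 01-01, 1-010, 1-111
Petrick residual → -1111
Minimum SOP uses 7 PIs: bc'de' + bcde + a'cd'e + a'b'cde' + a'bd'e + ac'de' + acde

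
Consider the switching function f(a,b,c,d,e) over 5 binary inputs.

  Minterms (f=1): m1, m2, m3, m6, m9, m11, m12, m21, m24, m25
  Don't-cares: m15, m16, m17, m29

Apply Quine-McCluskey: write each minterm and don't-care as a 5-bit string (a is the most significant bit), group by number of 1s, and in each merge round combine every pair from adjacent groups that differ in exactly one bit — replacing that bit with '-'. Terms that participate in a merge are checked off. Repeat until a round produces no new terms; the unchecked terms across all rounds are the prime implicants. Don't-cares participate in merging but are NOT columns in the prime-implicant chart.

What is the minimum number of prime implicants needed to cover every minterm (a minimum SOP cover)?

5

Round 0: 00001✓ 00010✓ 00011✓ 00110✓ 01001✓ 01011✓ 01100 01111✓ 10000✓ 10001✓ 10101✓ 11000✓ 11001✓ 11101✓
Round 1: -0001✓ -1001✓ 0-001✓ 0-011✓ 00-10 000-1✓ 0001- 01-11 010-1✓ 1-000✓ 1-001✓ 1-101✓ 10-01✓ 1000-✓ 11-01✓ 1100-✓
Round 2: --001 0-0-1 1--01 1-00-
PIs = {--001, 0-0-1, 00-10, 0001-, 01-11, 01100, 1--01, 1-00-}
Coverage chart:
  m1: --001,0-0-1
  m2: 00-10,0001-
  m3: 0-0-1,0001-
  m6: 00-10 ←essential
  m9: --001,0-0-1
  m11: 0-0-1,01-11
  m12: 01100 ←essential
  m21: 1--01 ←essential
  m24: 1-00- ←essential
  m25: --001,1--01,1-00-
Essential: 00-10, 01100, 1--01, 1-00-
Petrick residual → 0-0-1
Min cover (5 terms): a'c'e + a'b'de' + a'bcd'e' + ad'e + ac'd'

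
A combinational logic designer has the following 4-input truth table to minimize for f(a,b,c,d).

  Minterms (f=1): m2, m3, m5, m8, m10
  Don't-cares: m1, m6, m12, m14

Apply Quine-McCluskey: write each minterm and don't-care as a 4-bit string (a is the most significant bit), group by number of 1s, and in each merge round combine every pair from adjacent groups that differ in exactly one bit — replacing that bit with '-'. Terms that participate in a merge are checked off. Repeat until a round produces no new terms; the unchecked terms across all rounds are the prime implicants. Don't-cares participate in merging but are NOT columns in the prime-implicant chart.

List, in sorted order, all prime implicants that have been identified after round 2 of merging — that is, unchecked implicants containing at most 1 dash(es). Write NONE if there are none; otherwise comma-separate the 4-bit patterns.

0-01, 00-1, 001-

Round 0: 0001✓ 0010✓ 0011✓ 0101✓ 0110✓ 1000✓ 1010✓ 1100✓ 1110✓
Round 1: -010✓ -110✓ 0-01 0-10✓ 00-1 001- 1-00✓ 1-10✓ 10-0✓ 11-0✓
Round 2: --10 1--0
PIs = {--10, 0-01, 00-1, 001-, 1--0}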